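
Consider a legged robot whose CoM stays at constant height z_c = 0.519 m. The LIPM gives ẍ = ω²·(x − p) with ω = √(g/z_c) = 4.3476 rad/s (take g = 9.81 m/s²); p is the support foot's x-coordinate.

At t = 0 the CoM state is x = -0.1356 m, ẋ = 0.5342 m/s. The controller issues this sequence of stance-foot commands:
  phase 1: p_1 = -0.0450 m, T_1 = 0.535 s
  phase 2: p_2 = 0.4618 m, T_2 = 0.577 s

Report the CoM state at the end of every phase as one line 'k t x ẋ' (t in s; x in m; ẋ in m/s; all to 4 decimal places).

phase 1: p=-0.0450, T=0.535, ωT=2.325966, cosh=5.167126, sinh=5.069437; start (x,ẋ)=(-0.135600, 0.534200) → end (x,ẋ)=(0.109752, 0.763465)
phase 2: p=0.4618, T=0.577, ωT=2.508565, cosh=6.184336, sinh=6.102951; start (x,ẋ)=(0.109752, 0.763465) → end (x,ẋ)=(-0.643666, -4.619425)

1 0.5350 0.1098 0.7635
2 1.1120 -0.6437 -4.6194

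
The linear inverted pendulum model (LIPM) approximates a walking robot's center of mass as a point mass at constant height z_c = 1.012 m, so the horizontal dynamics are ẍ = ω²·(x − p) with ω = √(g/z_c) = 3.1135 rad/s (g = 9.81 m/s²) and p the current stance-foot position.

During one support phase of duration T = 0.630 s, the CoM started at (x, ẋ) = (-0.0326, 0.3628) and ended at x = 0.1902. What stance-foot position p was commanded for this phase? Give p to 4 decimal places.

p = 0.0372

ωT = 3.1135·0.630 = 1.961505; cosh(ωT) = 3.625333, sinh(ωT) = 3.484687
x(T) = p + (x₀−p)·cosh(ωT) + (ẋ₀/ω)·sinh(ωT) ⇒ p·(1 − cosh) = x(T) − x₀·cosh − (ẋ₀/ω)·sinh
numerator   = 0.1902 − (-0.0326)·3.625333 − (0.3628/3.1135)·3.484687 = -0.097667
denominator = 1 − 3.625333 = -2.625333
p = -0.097667 / -2.625333 = 0.0372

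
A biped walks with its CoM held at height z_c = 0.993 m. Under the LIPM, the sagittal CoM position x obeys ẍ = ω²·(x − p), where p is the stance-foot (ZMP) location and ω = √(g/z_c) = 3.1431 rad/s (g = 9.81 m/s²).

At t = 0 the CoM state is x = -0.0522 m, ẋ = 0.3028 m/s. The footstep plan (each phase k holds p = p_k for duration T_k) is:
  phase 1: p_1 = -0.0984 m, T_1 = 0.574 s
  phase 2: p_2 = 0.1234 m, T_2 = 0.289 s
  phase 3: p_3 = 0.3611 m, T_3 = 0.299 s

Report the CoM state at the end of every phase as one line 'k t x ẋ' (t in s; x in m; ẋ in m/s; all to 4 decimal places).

phase 1: p=-0.0984, T=0.574, ωT=1.804139, cosh=3.119679, sinh=2.955063; start (x,ẋ)=(-0.052200, 0.302800) → end (x,ẋ)=(0.330414, 1.373747)
phase 2: p=0.1234, T=0.289, ωT=0.908356, cosh=1.441714, sinh=1.038527; start (x,ẋ)=(0.330414, 1.373747) → end (x,ẋ)=(0.875762, 2.656284)
phase 3: p=0.3611, T=0.299, ωT=0.939787, cosh=1.475074, sinh=1.084362; start (x,ẋ)=(0.875762, 2.656284) → end (x,ẋ)=(2.036676, 5.672315)

1 0.5740 0.3304 1.3737
2 0.8630 0.8758 2.6563
3 1.1620 2.0367 5.6723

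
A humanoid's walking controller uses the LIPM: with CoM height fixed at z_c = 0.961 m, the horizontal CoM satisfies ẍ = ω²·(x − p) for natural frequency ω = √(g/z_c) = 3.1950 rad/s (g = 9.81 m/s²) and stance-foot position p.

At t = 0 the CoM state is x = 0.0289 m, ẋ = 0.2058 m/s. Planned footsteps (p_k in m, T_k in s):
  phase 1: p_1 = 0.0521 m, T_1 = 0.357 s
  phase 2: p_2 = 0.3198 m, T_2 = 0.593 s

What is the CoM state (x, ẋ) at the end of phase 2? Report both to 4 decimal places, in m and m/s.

x = -0.1638, ẋ = -1.4031

phase 1: p=0.0521, T=0.357, ωT=1.140615, cosh=1.724157, sinh=1.404535; start (x,ẋ)=(0.028900, 0.205800) → end (x,ẋ)=(0.102570, 0.250722)
phase 2: p=0.3198, T=0.593, ωT=1.894635, cosh=3.400247, sinh=3.249874; start (x,ẋ)=(0.102570, 0.250722) → end (x,ẋ)=(-0.163808, -1.403058)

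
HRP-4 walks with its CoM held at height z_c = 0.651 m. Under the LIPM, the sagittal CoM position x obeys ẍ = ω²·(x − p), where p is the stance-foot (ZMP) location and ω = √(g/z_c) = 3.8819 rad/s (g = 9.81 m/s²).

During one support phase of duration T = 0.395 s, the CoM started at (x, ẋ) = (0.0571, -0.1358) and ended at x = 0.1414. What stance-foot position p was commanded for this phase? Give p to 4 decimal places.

p = -0.0563

ωT = 3.8819·0.395 = 1.533351; cosh(ωT) = 2.424744, sinh(ωT) = 2.208932
x(T) = p + (x₀−p)·cosh(ωT) + (ẋ₀/ω)·sinh(ωT) ⇒ p·(1 − cosh) = x(T) − x₀·cosh − (ẋ₀/ω)·sinh
numerator   = 0.1414 − (0.0571)·2.424744 − (-0.1358/3.8819)·2.208932 = 0.080222
denominator = 1 − 2.424744 = -1.424744
p = 0.080222 / -1.424744 = -0.0563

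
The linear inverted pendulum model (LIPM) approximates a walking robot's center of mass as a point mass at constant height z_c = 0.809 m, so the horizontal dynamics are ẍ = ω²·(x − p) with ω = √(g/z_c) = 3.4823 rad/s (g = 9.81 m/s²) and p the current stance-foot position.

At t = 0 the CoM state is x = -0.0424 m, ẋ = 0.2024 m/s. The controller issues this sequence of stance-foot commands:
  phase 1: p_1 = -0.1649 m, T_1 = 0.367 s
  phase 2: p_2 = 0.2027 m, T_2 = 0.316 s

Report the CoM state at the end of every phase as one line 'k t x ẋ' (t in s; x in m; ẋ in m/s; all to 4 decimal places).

phase 1: p=-0.1649, T=0.367, ωT=1.278004, cosh=1.934031, sinh=1.655438; start (x,ẋ)=(-0.042400, 0.202400) → end (x,ẋ)=(0.168237, 1.097627)
phase 2: p=0.2027, T=0.316, ωT=1.100407, cosh=1.669062, sinh=1.336326; start (x,ẋ)=(0.168237, 1.097627) → end (x,ẋ)=(0.566392, 1.671635)

1 0.3670 0.1682 1.0976
2 0.6830 0.5664 1.6716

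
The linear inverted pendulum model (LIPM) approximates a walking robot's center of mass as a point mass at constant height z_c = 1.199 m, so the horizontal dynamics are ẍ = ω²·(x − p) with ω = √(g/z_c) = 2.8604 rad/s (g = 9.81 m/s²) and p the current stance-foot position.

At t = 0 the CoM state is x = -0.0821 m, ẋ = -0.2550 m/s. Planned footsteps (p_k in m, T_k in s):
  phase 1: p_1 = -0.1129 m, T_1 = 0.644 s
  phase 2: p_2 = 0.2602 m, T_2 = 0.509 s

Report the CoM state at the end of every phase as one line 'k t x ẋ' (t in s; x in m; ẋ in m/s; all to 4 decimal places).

phase 1: p=-0.1129, T=0.644, ωT=1.842098, cosh=3.234122, sinh=3.075638; start (x,ẋ)=(-0.082100, -0.255000) → end (x,ẋ)=(-0.287477, -0.553737)
phase 2: p=0.2602, T=0.509, ωT=1.455944, cosh=2.260854, sinh=2.027674; start (x,ẋ)=(-0.287477, -0.553737) → end (x,ẋ)=(-1.370550, -4.428422)

1 0.6440 -0.2875 -0.5537
2 1.1530 -1.3705 -4.4284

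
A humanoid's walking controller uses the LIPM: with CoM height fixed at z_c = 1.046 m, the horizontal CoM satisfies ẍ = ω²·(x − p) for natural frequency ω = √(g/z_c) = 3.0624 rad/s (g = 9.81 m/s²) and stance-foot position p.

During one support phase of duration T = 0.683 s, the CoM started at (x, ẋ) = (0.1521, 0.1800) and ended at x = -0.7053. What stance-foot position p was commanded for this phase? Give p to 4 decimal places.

p = 0.5031

ωT = 3.0624·0.683 = 2.091619; cosh(ωT) = 4.110752, sinh(ωT) = 3.987265
x(T) = p + (x₀−p)·cosh(ωT) + (ẋ₀/ω)·sinh(ωT) ⇒ p·(1 − cosh) = x(T) − x₀·cosh − (ẋ₀/ω)·sinh
numerator   = -0.7053 − (0.1521)·4.110752 − (0.1800/3.0624)·3.987265 = -1.564907
denominator = 1 − 4.110752 = -3.110752
p = -1.564907 / -3.110752 = 0.5031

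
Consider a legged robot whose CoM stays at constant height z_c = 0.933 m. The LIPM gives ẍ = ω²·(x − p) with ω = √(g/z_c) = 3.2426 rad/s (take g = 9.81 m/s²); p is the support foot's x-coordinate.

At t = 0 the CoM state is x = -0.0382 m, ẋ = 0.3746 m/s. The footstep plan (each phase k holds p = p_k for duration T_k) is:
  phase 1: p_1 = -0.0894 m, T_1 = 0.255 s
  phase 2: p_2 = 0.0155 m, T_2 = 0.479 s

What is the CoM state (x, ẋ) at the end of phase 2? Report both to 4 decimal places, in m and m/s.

phase 1: p=-0.0894, T=0.255, ωT=0.826863, cosh=1.361778, sinh=0.924358; start (x,ẋ)=(-0.038200, 0.374600) → end (x,ẋ)=(0.087109, 0.663585)
phase 2: p=0.0155, T=0.479, ωT=1.553205, cosh=2.469083, sinh=2.257514; start (x,ẋ)=(0.087109, 0.663585) → end (x,ẋ)=(0.654300, 2.162640)

x = 0.6543, ẋ = 2.1626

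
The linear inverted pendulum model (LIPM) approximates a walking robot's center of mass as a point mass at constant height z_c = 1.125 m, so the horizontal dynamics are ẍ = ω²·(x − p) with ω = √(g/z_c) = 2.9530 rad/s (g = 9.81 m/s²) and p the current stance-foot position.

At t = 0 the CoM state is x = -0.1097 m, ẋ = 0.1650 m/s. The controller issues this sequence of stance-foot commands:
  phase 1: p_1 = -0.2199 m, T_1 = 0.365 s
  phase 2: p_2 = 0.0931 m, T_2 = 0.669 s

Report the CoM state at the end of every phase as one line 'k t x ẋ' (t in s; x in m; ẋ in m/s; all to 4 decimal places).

phase 1: p=-0.2199, T=0.365, ωT=1.077845, cosh=1.639334, sinh=1.299006; start (x,ẋ)=(-0.109700, 0.165000) → end (x,ẋ)=(0.033337, 0.693214)
phase 2: p=0.0931, T=0.669, ωT=1.975557, cosh=3.674659, sinh=3.535975; start (x,ẋ)=(0.033337, 0.693214) → end (x,ẋ)=(0.703558, 1.923296)

1 0.3650 0.0333 0.6932
2 1.0340 0.7036 1.9233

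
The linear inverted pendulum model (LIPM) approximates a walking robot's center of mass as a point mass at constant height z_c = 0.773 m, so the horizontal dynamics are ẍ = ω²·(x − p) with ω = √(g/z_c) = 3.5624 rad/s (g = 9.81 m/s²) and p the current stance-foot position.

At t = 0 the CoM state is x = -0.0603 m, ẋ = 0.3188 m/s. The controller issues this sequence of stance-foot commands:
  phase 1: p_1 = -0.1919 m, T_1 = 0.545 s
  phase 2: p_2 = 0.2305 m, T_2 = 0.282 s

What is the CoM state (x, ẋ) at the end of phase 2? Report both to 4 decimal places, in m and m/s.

phase 1: p=-0.1919, T=0.545, ωT=1.941508, cosh=3.556370, sinh=3.412883; start (x,ẋ)=(-0.060300, 0.318800) → end (x,ẋ)=(0.581538, 2.733771)
phase 2: p=0.2305, T=0.282, ωT=1.004597, cosh=1.548499, sinh=1.182307; start (x,ẋ)=(0.581538, 2.733771) → end (x,ẋ)=(1.681379, 5.711761)

x = 1.6814, ẋ = 5.7118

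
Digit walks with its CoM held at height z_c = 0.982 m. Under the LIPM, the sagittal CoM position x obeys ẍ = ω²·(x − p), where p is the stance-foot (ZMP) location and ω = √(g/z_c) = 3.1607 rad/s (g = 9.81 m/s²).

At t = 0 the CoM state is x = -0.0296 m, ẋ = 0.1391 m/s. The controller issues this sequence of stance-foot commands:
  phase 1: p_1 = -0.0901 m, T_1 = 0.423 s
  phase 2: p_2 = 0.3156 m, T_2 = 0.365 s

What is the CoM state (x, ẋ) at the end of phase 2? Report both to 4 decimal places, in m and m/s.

x = 0.2400, ẋ = 0.1611

phase 1: p=-0.0901, T=0.423, ωT=1.336976, cosh=2.035076, sinh=1.772437; start (x,ẋ)=(-0.029600, 0.139100) → end (x,ẋ)=(0.111026, 0.622009)
phase 2: p=0.3156, T=0.365, ωT=1.153655, cosh=1.742620, sinh=1.427139; start (x,ẋ)=(0.111026, 0.622009) → end (x,ẋ)=(0.239958, 0.161140)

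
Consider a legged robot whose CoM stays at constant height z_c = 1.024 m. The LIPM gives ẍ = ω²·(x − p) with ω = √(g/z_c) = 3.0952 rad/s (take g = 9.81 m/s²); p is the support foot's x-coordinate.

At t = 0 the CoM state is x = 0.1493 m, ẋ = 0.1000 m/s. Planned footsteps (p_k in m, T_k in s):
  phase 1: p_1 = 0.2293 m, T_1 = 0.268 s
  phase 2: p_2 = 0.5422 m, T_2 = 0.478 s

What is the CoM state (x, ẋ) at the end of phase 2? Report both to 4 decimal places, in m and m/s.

x = -0.4259, ẋ = -2.7415

phase 1: p=0.2293, T=0.268, ωT=0.829514, cosh=1.364232, sinh=0.927971; start (x,ẋ)=(0.149300, 0.100000) → end (x,ẋ)=(0.150142, -0.093357)
phase 2: p=0.5422, T=0.478, ωT=1.479506, cosh=2.309262, sinh=2.081512; start (x,ẋ)=(0.150142, -0.093357) → end (x,ẋ)=(-0.425946, -2.741494)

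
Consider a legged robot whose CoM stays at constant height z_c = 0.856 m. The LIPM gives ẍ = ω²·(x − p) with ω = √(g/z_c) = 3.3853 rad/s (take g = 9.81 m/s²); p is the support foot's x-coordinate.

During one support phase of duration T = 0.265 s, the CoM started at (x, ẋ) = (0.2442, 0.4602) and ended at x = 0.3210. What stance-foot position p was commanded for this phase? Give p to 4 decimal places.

ωT = 3.3853·0.265 = 0.897105; cosh(ωT) = 1.430120, sinh(ωT) = 1.022372
x(T) = p + (x₀−p)·cosh(ωT) + (ẋ₀/ω)·sinh(ωT) ⇒ p·(1 − cosh) = x(T) − x₀·cosh − (ẋ₀/ω)·sinh
numerator   = 0.3210 − (0.2442)·1.430120 − (0.4602/3.3853)·1.022372 = -0.167217
denominator = 1 − 1.430120 = -0.430120
p = -0.167217 / -0.430120 = 0.3888

p = 0.3888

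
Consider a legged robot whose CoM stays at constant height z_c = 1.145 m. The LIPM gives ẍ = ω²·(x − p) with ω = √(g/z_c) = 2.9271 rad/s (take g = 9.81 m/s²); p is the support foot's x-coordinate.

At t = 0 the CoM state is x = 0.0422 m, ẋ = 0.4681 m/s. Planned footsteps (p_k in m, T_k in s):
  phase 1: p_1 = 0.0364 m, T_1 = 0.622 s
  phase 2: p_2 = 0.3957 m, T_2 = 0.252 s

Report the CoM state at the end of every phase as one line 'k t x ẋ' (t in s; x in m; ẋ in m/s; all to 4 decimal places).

phase 1: p=0.0364, T=0.622, ωT=1.820656, cosh=3.168915, sinh=3.006995; start (x,ẋ)=(0.042200, 0.468100) → end (x,ẋ)=(0.535656, 1.534419)
phase 2: p=0.3957, T=0.252, ωT=0.737629, cosh=1.284609, sinh=0.806363; start (x,ẋ)=(0.535656, 1.534419) → end (x,ẋ)=(0.998194, 2.301469)

1 0.6220 0.5357 1.5344
2 0.8740 0.9982 2.3015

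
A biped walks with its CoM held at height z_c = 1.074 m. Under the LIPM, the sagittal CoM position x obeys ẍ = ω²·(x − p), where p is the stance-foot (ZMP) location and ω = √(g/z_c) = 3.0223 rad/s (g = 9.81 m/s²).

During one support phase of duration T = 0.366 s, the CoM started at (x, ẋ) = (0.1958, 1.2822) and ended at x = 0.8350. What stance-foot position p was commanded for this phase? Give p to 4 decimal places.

ωT = 3.0223·0.366 = 1.106162; cosh(ωT) = 1.676780, sinh(ωT) = 1.345954
x(T) = p + (x₀−p)·cosh(ωT) + (ẋ₀/ω)·sinh(ωT) ⇒ p·(1 − cosh) = x(T) − x₀·cosh − (ẋ₀/ω)·sinh
numerator   = 0.8350 − (0.1958)·1.676780 − (1.2822/3.0223)·1.345954 = -0.064330
denominator = 1 − 1.676780 = -0.676780
p = -0.064330 / -0.676780 = 0.0951

p = 0.0951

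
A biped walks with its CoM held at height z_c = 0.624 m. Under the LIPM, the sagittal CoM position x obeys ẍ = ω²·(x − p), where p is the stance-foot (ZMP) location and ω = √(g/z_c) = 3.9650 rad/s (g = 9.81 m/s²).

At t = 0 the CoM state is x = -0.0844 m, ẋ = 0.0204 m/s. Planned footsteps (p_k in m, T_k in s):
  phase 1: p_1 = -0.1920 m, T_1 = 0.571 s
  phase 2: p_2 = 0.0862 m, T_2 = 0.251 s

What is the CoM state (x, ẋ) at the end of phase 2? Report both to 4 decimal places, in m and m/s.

phase 1: p=-0.1920, T=0.571, ωT=2.264015, cosh=4.862787, sinh=4.758855; start (x,ẋ)=(-0.084400, 0.020400) → end (x,ẋ)=(0.355720, 2.129490)
phase 2: p=0.0862, T=0.251, ωT=0.995215, cosh=1.537475, sinh=1.167831; start (x,ẋ)=(0.355720, 2.129490) → end (x,ẋ)=(1.127790, 4.522038)

x = 1.1278, ẋ = 4.5220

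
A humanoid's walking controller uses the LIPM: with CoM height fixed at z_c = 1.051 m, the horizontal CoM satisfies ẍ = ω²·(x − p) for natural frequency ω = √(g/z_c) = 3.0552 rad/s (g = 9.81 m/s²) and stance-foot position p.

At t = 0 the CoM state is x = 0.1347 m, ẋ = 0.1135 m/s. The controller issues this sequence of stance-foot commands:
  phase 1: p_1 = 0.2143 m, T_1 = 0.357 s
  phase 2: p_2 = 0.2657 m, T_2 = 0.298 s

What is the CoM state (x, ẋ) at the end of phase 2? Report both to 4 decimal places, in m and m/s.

phase 1: p=0.2143, T=0.357, ωT=1.090706, cosh=1.656177, sinh=1.320198; start (x,ẋ)=(0.134700, 0.113500) → end (x,ẋ)=(0.131513, -0.133088)
phase 2: p=0.2657, T=0.298, ωT=0.910450, cosh=1.443892, sinh=1.041548; start (x,ẋ)=(0.131513, -0.133088) → end (x,ẋ)=(0.026578, -0.619165)

x = 0.0266, ẋ = -0.6192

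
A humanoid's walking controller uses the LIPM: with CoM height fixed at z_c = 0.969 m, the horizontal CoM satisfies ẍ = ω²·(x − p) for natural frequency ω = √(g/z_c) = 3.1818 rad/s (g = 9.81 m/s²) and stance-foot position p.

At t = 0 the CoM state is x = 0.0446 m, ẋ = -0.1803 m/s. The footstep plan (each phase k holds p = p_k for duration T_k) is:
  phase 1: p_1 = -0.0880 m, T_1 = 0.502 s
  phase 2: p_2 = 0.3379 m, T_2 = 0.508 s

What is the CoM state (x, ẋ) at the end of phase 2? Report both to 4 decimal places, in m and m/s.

phase 1: p=-0.0880, T=0.502, ωT=1.597264, cosh=2.570974, sinh=2.368524; start (x,ẋ)=(0.044600, -0.180300) → end (x,ẋ)=(0.118696, 0.535749)
phase 2: p=0.3379, T=0.508, ωT=1.616354, cosh=2.616662, sinh=2.418040; start (x,ẋ)=(0.118696, 0.535749) → end (x,ẋ)=(0.171466, -0.284617)

x = 0.1715, ẋ = -0.2846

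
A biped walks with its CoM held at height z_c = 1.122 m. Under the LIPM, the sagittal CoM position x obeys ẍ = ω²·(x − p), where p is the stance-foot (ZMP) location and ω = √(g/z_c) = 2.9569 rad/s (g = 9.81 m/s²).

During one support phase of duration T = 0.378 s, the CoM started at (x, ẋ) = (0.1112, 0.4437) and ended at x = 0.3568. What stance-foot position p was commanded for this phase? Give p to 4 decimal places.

ωT = 2.9569·0.378 = 1.117708; cosh(ωT) = 1.692433, sinh(ωT) = 1.365405
x(T) = p + (x₀−p)·cosh(ωT) + (ẋ₀/ω)·sinh(ωT) ⇒ p·(1 − cosh) = x(T) − x₀·cosh − (ẋ₀/ω)·sinh
numerator   = 0.3568 − (0.1112)·1.692433 − (0.4437/2.9569)·1.365405 = -0.036286
denominator = 1 − 1.692433 = -0.692433
p = -0.036286 / -0.692433 = 0.0524

p = 0.0524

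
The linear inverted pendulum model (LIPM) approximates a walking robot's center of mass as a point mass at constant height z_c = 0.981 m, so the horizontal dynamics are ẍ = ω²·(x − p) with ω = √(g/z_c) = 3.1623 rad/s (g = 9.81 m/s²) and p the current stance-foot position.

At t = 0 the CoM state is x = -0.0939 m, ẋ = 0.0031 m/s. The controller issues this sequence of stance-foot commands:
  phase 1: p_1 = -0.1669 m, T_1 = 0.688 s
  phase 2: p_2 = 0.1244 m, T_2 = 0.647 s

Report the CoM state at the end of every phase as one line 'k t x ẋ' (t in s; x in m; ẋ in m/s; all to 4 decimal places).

phase 1: p=-0.1669, T=0.688, ωT=2.175662, cosh=4.460775, sinh=4.347242; start (x,ẋ)=(-0.093900, 0.003100) → end (x,ẋ)=(0.162998, 1.017380)
phase 2: p=0.1244, T=0.647, ωT=2.046008, cosh=3.933102, sinh=3.803852; start (x,ẋ)=(0.162998, 1.017380) → end (x,ẋ)=(1.499992, 4.465755)

1 0.6880 0.1630 1.0174
2 1.3350 1.5000 4.4658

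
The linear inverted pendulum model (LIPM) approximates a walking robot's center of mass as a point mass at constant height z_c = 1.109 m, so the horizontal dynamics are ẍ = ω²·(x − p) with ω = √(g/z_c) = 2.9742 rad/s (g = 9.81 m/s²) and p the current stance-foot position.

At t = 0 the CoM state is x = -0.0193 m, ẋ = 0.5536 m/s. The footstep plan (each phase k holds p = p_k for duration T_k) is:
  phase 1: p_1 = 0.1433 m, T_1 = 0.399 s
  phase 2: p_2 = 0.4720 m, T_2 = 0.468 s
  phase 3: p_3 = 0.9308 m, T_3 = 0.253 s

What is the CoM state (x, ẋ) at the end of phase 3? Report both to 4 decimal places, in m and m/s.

phase 1: p=0.1433, T=0.399, ωT=1.186706, cosh=1.790748, sinh=1.485523; start (x,ẋ)=(-0.019300, 0.553600) → end (x,ẋ)=(0.128631, 0.272952)
phase 2: p=0.4720, T=0.468, ωT=1.391926, cosh=2.135592, sinh=1.886996; start (x,ẋ)=(0.128631, 0.272952) → end (x,ẋ)=(-0.088121, -1.344178)
phase 3: p=0.9308, T=0.253, ωT=0.752473, cosh=1.296721, sinh=0.825520; start (x,ẋ)=(-0.088121, -1.344178) → end (x,ẋ)=(-0.763546, -4.244742)

x = -0.7635, ẋ = -4.2447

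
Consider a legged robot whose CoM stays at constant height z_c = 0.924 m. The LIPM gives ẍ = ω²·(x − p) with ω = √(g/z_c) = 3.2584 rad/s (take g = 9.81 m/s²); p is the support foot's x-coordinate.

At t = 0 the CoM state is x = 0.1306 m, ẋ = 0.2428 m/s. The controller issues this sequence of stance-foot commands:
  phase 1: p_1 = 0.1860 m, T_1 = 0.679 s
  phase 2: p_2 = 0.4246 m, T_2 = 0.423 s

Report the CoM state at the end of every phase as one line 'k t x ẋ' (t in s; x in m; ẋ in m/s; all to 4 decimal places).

phase 1: p=0.1860, T=0.679, ωT=2.212454, cosh=4.623771, sinh=4.514339; start (x,ẋ)=(0.130600, 0.242800) → end (x,ẋ)=(0.266230, 0.307744)
phase 2: p=0.4246, T=0.423, ωT=1.378303, cosh=2.110084, sinh=1.858078; start (x,ẋ)=(0.266230, 0.307744) → end (x,ẋ)=(0.265914, -0.309467)

1 0.6790 0.2662 0.3077
2 1.1020 0.2659 -0.3095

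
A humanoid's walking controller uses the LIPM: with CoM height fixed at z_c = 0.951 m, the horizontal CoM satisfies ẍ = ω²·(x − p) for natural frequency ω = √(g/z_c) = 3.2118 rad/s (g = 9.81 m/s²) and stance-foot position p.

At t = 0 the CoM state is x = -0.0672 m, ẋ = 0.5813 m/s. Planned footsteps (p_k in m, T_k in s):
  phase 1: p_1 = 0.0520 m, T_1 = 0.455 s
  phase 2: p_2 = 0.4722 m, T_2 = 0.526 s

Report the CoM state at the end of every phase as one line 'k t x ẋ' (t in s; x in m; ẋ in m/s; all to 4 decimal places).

phase 1: p=0.0520, T=0.455, ωT=1.461369, cosh=2.271888, sinh=2.039970; start (x,ẋ)=(-0.067200, 0.581300) → end (x,ẋ)=(0.150403, 0.539653)
phase 2: p=0.4722, T=0.526, ωT=1.689407, cosh=2.800448, sinh=2.615819; start (x,ẋ)=(0.150403, 0.539653) → end (x,ẋ)=(0.010539, -1.192305)

1 0.4550 0.1504 0.5397
2 0.9810 0.0105 -1.1923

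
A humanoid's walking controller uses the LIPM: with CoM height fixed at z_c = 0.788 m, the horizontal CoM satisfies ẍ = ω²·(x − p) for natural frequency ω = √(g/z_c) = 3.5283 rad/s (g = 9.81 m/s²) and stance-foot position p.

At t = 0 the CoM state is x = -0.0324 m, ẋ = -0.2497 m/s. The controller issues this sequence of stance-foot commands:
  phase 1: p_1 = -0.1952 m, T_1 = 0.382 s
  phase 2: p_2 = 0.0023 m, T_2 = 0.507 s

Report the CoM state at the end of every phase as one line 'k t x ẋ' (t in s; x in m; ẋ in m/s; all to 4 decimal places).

phase 1: p=-0.1952, T=0.382, ωT=1.347811, cosh=2.054399, sinh=1.794590; start (x,ẋ)=(-0.032400, -0.249700) → end (x,ẋ)=(0.012252, 0.517842)
phase 2: p=0.0023, T=0.507, ωT=1.788848, cosh=3.074855, sinh=2.907702; start (x,ẋ)=(0.012252, 0.517842) → end (x,ẋ)=(0.459659, 1.694389)

1 0.3820 0.0123 0.5178
2 0.8890 0.4597 1.6944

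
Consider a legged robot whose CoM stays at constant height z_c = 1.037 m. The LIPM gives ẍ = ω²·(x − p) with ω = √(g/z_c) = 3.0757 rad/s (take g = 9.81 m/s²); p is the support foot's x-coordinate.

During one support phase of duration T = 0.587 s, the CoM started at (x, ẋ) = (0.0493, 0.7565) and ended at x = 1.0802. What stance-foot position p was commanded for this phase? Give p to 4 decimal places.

p = -0.0934

ωT = 3.0757·0.587 = 1.805436; cosh(ωT) = 3.123513, sinh(ωT) = 2.959110
x(T) = p + (x₀−p)·cosh(ωT) + (ẋ₀/ω)·sinh(ωT) ⇒ p·(1 − cosh) = x(T) − x₀·cosh − (ẋ₀/ω)·sinh
numerator   = 1.0802 − (0.0493)·3.123513 − (0.7565/3.0757)·2.959110 = 0.198387
denominator = 1 − 3.123513 = -2.123513
p = 0.198387 / -2.123513 = -0.0934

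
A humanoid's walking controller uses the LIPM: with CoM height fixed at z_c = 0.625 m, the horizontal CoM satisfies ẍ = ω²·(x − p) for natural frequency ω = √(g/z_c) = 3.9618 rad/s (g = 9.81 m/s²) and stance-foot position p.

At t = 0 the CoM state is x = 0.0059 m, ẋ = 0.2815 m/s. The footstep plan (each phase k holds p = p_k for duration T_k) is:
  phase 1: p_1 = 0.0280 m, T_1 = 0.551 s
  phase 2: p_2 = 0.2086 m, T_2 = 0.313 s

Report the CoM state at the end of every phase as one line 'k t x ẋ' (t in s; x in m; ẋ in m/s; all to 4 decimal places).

1 0.5510 0.2399 0.8812
2 0.8640 0.6194 1.8465

phase 1: p=0.0280, T=0.551, ωT=2.182952, cosh=4.492583, sinh=4.379875; start (x,ẋ)=(0.005900, 0.281500) → end (x,ẋ)=(0.239920, 0.881179)
phase 2: p=0.2086, T=0.313, ωT=1.240043, cosh=1.872568, sinh=1.583196; start (x,ẋ)=(0.239920, 0.881179) → end (x,ẋ)=(0.619381, 1.846513)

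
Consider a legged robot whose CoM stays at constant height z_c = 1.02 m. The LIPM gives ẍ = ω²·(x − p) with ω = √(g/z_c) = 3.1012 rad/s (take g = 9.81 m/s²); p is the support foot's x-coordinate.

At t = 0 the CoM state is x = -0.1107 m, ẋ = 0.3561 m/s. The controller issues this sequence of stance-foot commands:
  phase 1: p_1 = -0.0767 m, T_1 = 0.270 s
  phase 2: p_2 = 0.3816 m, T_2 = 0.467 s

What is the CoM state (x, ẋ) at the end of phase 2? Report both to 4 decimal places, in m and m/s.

x = -0.2577, ẋ = -1.6016

phase 1: p=-0.0767, T=0.270, ωT=0.837324, cosh=1.371522, sinh=0.938655; start (x,ẋ)=(-0.110700, 0.356100) → end (x,ẋ)=(-0.015549, 0.389426)
phase 2: p=0.3816, T=0.467, ωT=1.448260, cosh=2.245342, sinh=2.010363; start (x,ẋ)=(-0.015549, 0.389426) → end (x,ẋ)=(-0.257689, -1.601647)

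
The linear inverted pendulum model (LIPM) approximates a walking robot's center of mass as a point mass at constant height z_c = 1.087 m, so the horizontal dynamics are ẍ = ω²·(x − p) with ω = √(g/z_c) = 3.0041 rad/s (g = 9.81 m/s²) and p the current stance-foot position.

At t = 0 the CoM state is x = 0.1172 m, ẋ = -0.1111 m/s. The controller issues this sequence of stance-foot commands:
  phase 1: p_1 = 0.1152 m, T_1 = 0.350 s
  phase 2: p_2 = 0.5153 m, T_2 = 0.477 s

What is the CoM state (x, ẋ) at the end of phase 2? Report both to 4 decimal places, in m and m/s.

x = -0.5790, ẋ = -3.0104

phase 1: p=0.1152, T=0.350, ωT=1.051435, cosh=1.605595, sinh=1.256159; start (x,ẋ)=(0.117200, -0.111100) → end (x,ẋ)=(0.071955, -0.170834)
phase 2: p=0.5153, T=0.477, ωT=1.432956, cosh=2.214836, sinh=1.976233; start (x,ẋ)=(0.071955, -0.170834) → end (x,ẋ)=(-0.579019, -3.010422)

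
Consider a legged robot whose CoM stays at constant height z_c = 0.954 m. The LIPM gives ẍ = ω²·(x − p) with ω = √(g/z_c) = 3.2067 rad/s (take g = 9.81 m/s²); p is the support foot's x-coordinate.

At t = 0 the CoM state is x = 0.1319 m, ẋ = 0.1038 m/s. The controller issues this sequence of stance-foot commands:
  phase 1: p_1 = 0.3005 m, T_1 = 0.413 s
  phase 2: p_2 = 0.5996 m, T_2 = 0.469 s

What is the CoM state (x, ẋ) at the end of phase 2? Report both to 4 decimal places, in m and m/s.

x = -1.2648, ẋ = -5.7272

phase 1: p=0.3005, T=0.413, ωT=1.324367, cosh=2.012888, sinh=1.746917; start (x,ẋ)=(0.131900, 0.103800) → end (x,ẋ)=(0.017674, -0.735532)
phase 2: p=0.5996, T=0.469, ωT=1.503942, cosh=2.360822, sinh=2.138570; start (x,ẋ)=(0.017674, -0.735532) → end (x,ẋ)=(-1.264755, -5.727163)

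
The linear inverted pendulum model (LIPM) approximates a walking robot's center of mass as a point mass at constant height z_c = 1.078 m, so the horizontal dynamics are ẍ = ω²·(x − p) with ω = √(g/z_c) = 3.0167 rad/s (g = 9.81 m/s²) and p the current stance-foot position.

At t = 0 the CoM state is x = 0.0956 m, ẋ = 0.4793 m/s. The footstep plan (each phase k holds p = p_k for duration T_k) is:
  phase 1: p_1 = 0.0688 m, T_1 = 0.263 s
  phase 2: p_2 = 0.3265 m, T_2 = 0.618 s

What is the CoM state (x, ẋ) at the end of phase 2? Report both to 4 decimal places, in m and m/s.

phase 1: p=0.0688, T=0.263, ωT=0.793392, cosh=1.331596, sinh=0.879288; start (x,ẋ)=(0.095600, 0.479300) → end (x,ẋ)=(0.244190, 0.709322)
phase 2: p=0.3265, T=0.618, ωT=1.864321, cosh=3.303276, sinh=3.148275; start (x,ẋ)=(0.244190, 0.709322) → end (x,ẋ)=(0.794867, 1.561355)

x = 0.7949, ẋ = 1.5614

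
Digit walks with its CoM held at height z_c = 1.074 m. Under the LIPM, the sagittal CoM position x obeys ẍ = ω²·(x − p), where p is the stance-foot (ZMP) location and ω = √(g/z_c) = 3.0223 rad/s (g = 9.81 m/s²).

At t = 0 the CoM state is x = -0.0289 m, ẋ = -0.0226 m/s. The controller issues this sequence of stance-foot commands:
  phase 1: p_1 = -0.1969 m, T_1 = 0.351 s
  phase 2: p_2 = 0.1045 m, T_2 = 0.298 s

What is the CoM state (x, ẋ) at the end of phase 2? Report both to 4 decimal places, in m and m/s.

phase 1: p=-0.1969, T=0.351, ωT=1.060827, cosh=1.617465, sinh=1.271295; start (x,ẋ)=(-0.028900, -0.022600) → end (x,ẋ)=(0.065328, 0.608941)
phase 2: p=0.1045, T=0.298, ωT=0.900645, cosh=1.433749, sinh=1.027442; start (x,ẋ)=(0.065328, 0.608941) → end (x,ẋ)=(0.255348, 0.751429)

x = 0.2553, ẋ = 0.7514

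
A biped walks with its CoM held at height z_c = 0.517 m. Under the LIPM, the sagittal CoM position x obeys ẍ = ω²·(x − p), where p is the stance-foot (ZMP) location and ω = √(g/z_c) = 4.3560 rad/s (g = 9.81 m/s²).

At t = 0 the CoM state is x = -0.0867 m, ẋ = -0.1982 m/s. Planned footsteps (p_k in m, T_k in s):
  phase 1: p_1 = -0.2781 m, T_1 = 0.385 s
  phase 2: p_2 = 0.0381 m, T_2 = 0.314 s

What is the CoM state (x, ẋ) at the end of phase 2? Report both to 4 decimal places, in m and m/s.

phase 1: p=-0.2781, T=0.385, ωT=1.677060, cosh=2.768364, sinh=2.581441; start (x,ẋ)=(-0.086700, -0.198200) → end (x,ẋ)=(0.134308, 1.603557)
phase 2: p=0.0381, T=0.314, ωT=1.367784, cosh=2.090655, sinh=1.835984; start (x,ẋ)=(0.134308, 1.603557) → end (x,ẋ)=(0.915111, 4.121913)

x = 0.9151, ẋ = 4.1219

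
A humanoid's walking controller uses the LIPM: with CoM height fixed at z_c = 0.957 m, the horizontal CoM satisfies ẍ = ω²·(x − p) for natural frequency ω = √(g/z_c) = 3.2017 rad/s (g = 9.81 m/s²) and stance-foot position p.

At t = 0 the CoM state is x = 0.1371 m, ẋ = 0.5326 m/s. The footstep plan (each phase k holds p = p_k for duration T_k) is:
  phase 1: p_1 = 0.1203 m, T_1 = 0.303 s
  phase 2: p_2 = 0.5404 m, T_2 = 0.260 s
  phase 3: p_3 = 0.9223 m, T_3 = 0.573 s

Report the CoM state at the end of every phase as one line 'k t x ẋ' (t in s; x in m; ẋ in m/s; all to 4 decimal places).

1 0.3030 0.3336 0.8643
2 0.5630 0.5092 0.5642
3 1.1360 0.1336 -2.2239

phase 1: p=0.1203, T=0.303, ωT=0.970115, cosh=1.508644, sinh=1.129604; start (x,ẋ)=(0.137100, 0.532600) → end (x,ẋ)=(0.333554, 0.864263)
phase 2: p=0.5404, T=0.260, ωT=0.832442, cosh=1.366956, sinh=0.931970; start (x,ẋ)=(0.333554, 0.864263) → end (x,ẋ)=(0.509226, 0.564204)
phase 3: p=0.9223, T=0.573, ωT=1.834574, cosh=3.211074, sinh=3.051392; start (x,ẋ)=(0.509226, 0.564204) → end (x,ẋ)=(0.133604, -2.223888)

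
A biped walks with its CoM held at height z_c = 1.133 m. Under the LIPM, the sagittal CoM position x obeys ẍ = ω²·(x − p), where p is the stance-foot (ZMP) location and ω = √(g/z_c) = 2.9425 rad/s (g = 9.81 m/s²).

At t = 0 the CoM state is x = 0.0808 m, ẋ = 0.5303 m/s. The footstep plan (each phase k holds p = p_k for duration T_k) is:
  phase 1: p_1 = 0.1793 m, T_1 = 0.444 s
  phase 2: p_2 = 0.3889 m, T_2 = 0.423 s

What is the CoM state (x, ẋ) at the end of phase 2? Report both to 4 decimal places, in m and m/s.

x = 0.5079, ẋ = 0.5918

phase 1: p=0.1793, T=0.444, ωT=1.306470, cosh=1.981944, sinh=1.711170; start (x,ẋ)=(0.080800, 0.530300) → end (x,ẋ)=(0.292467, 0.555066)
phase 2: p=0.3889, T=0.423, ωT=1.244677, cosh=1.879924, sinh=1.591891; start (x,ẋ)=(0.292467, 0.555066) → end (x,ẋ)=(0.507904, 0.591777)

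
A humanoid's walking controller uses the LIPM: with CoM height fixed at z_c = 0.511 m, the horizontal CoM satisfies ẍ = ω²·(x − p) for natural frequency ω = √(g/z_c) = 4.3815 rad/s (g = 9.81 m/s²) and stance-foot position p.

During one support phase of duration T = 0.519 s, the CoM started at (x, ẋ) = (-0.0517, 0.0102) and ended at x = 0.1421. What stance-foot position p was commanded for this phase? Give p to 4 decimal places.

p = -0.0984

ωT = 4.3815·0.519 = 2.273999; cosh(ωT) = 4.910541, sinh(ωT) = 4.807641
x(T) = p + (x₀−p)·cosh(ωT) + (ẋ₀/ω)·sinh(ωT) ⇒ p·(1 − cosh) = x(T) − x₀·cosh − (ẋ₀/ω)·sinh
numerator   = 0.1421 − (-0.0517)·4.910541 − (0.0102/4.3815)·4.807641 = 0.384783
denominator = 1 − 4.910541 = -3.910541
p = 0.384783 / -3.910541 = -0.0984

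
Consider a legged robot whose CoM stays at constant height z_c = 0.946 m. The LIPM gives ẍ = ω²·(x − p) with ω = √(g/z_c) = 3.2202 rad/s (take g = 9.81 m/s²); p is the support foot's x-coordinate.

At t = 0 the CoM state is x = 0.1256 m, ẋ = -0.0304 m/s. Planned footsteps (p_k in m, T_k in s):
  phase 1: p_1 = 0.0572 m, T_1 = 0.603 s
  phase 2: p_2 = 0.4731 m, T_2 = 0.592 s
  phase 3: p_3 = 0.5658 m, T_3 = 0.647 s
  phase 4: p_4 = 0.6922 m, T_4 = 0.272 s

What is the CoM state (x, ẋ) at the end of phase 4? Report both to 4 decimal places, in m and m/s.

phase 1: p=0.0572, T=0.603, ωT=1.941781, cosh=3.557301, sinh=3.413852; start (x,ẋ)=(0.125600, -0.030400) → end (x,ẋ)=(0.268291, 0.643799)
phase 2: p=0.4731, T=0.592, ωT=1.906358, cosh=3.438581, sinh=3.289960; start (x,ẋ)=(0.268291, 0.643799) → end (x,ẋ)=(0.426594, 0.043943)
phase 3: p=0.5658, T=0.647, ωT=2.083469, cosh=4.078393, sinh=3.953895; start (x,ẋ)=(0.426594, 0.043943) → end (x,ẋ)=(0.052018, -1.593201)
phase 4: p=0.6922, T=0.272, ωT=0.875894, cosh=1.408756, sinh=0.992266; start (x,ẋ)=(0.052018, -1.593201) → end (x,ẋ)=(-0.700586, -4.290001)

x = -0.7006, ẋ = -4.2900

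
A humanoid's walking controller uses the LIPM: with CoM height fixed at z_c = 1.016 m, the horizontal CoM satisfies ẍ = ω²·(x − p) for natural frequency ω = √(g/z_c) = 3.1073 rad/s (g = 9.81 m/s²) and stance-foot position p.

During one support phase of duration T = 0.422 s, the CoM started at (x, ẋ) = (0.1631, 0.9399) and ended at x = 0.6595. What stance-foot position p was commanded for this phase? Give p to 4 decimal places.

p = 0.1874

ωT = 3.1073·0.422 = 1.311281; cosh(ωT) = 1.990199, sinh(ωT) = 1.720724
x(T) = p + (x₀−p)·cosh(ωT) + (ẋ₀/ω)·sinh(ωT) ⇒ p·(1 − cosh) = x(T) − x₀·cosh − (ẋ₀/ω)·sinh
numerator   = 0.6595 − (0.1631)·1.990199 − (0.9399/3.1073)·1.720724 = -0.185588
denominator = 1 − 1.990199 = -0.990199
p = -0.185588 / -0.990199 = 0.1874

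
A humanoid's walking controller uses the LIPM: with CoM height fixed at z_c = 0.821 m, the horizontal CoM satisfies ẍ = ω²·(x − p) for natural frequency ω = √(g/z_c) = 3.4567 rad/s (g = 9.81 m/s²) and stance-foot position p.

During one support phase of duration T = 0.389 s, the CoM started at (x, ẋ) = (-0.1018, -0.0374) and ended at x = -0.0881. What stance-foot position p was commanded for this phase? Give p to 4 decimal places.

ωT = 3.4567·0.389 = 1.344656; cosh(ωT) = 2.048748, sinh(ωT) = 1.788119
x(T) = p + (x₀−p)·cosh(ωT) + (ẋ₀/ω)·sinh(ωT) ⇒ p·(1 − cosh) = x(T) − x₀·cosh − (ẋ₀/ω)·sinh
numerator   = -0.0881 − (-0.1018)·2.048748 − (-0.0374/3.4567)·1.788119 = 0.139809
denominator = 1 − 2.048748 = -1.048748
p = 0.139809 / -1.048748 = -0.1333

p = -0.1333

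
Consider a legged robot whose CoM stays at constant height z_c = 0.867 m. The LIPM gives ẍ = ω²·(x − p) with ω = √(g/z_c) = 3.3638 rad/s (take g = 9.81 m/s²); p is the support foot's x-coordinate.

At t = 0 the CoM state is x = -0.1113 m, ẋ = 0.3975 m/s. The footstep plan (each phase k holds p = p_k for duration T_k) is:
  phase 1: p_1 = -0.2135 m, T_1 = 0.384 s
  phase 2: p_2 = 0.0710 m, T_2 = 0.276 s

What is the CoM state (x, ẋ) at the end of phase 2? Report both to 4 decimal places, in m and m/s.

x = 0.6686, ẋ = 2.3942

phase 1: p=-0.2135, T=0.384, ωT=1.291699, cosh=1.956884, sinh=1.682081; start (x,ẋ)=(-0.111300, 0.397500) → end (x,ẋ)=(0.185265, 1.356128)
phase 2: p=0.0710, T=0.276, ωT=0.928409, cosh=1.462831, sinh=1.067649; start (x,ẋ)=(0.185265, 1.356128) → end (x,ẋ)=(0.668576, 2.394151)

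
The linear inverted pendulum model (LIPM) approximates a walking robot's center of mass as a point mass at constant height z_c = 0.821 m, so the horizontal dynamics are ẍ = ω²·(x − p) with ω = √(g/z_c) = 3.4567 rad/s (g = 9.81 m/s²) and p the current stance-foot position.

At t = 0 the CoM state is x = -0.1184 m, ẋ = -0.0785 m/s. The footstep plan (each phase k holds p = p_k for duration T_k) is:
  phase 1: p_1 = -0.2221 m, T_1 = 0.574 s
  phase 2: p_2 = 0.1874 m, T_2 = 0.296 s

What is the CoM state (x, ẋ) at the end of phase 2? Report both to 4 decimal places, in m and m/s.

phase 1: p=-0.2221, T=0.574, ωT=1.984146, cosh=3.705165, sinh=3.567667; start (x,ẋ)=(-0.118400, -0.078500) → end (x,ẋ)=(0.081106, 0.988010)
phase 2: p=0.1874, T=0.296, ωT=1.023183, cosh=1.570743, sinh=1.211294; start (x,ẋ)=(0.081106, 0.988010) → end (x,ẋ)=(0.366656, 1.106846)

x = 0.3667, ẋ = 1.1068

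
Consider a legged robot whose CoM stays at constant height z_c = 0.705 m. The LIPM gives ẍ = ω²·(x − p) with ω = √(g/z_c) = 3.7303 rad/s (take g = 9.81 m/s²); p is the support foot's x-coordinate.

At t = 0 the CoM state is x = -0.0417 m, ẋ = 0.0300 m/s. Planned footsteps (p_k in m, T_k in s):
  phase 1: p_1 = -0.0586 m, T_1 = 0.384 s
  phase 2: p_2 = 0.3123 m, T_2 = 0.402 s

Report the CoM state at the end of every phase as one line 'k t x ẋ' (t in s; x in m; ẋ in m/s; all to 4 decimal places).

phase 1: p=-0.0586, T=0.384, ωT=1.432435, cosh=2.213807, sinh=1.975080; start (x,ẋ)=(-0.041700, 0.030000) → end (x,ẋ)=(-0.005303, 0.190927)
phase 2: p=0.3123, T=0.402, ωT=1.499581, cosh=2.351517, sinh=2.128293; start (x,ẋ)=(-0.005303, 0.190927) → end (x,ẋ)=(-0.325616, -2.072532)

1 0.3840 -0.0053 0.1909
2 0.7860 -0.3256 -2.0725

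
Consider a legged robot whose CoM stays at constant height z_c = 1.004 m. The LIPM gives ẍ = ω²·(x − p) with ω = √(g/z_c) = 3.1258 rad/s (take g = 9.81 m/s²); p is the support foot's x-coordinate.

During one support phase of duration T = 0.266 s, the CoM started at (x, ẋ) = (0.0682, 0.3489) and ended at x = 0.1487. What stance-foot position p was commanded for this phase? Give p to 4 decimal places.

p = 0.1321

ωT = 3.1258·0.266 = 0.831463; cosh(ωT) = 1.366044, sinh(ωT) = 0.930632
x(T) = p + (x₀−p)·cosh(ωT) + (ẋ₀/ω)·sinh(ωT) ⇒ p·(1 − cosh) = x(T) − x₀·cosh − (ẋ₀/ω)·sinh
numerator   = 0.1487 − (0.0682)·1.366044 − (0.3489/3.1258)·0.930632 = -0.048341
denominator = 1 − 1.366044 = -0.366044
p = -0.048341 / -0.366044 = 0.1321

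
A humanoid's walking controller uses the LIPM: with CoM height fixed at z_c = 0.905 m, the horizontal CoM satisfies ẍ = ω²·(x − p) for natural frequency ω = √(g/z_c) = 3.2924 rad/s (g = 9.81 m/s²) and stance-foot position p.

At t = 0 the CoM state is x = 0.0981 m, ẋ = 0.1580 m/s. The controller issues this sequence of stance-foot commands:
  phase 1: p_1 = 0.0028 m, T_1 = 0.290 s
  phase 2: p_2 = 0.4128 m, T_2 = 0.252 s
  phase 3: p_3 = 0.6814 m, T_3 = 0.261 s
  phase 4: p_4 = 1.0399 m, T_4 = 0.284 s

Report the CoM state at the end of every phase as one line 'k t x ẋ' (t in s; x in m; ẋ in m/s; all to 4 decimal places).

1 0.2900 0.1980 0.5829
2 0.5420 0.2841 0.1390
3 0.8030 0.1691 -1.0740
4 1.0870 -0.5916 -4.6675

phase 1: p=0.0028, T=0.290, ωT=0.954796, cosh=1.491516, sinh=1.106625; start (x,ẋ)=(0.098100, 0.158000) → end (x,ẋ)=(0.198048, 0.582880)
phase 2: p=0.4128, T=0.252, ωT=0.829685, cosh=1.364391, sinh=0.928205; start (x,ẋ)=(0.198048, 0.582880) → end (x,ẋ)=(0.284121, 0.138989)
phase 3: p=0.6814, T=0.261, ωT=0.859316, cosh=1.392499, sinh=0.969047; start (x,ẋ)=(0.284121, 0.138989) → end (x,ẋ)=(0.169098, -1.073972)
phase 4: p=1.0399, T=0.284, ωT=0.935042, cosh=1.469944, sinh=1.077375; start (x,ẋ)=(0.169098, -1.073972) → end (x,ẋ)=(-0.591567, -4.667542)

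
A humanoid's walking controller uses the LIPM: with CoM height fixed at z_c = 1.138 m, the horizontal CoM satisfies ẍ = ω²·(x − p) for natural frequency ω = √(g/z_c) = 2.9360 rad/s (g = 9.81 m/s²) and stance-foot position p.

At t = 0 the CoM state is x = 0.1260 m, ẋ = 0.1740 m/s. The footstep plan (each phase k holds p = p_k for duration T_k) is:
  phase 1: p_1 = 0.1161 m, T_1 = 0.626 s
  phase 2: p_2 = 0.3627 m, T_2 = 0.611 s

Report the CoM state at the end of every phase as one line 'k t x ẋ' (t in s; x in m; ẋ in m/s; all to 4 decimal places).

1 0.6260 0.3295 0.6495
2 1.2370 0.9067 1.7215

phase 1: p=0.1161, T=0.626, ωT=1.837936, cosh=3.221351, sinh=3.062205; start (x,ẋ)=(0.126000, 0.174000) → end (x,ẋ)=(0.329471, 0.649522)
phase 2: p=0.3627, T=0.611, ωT=1.793896, cosh=3.089572, sinh=2.923261; start (x,ẋ)=(0.329471, 0.649522) → end (x,ẋ)=(0.906740, 1.721550)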